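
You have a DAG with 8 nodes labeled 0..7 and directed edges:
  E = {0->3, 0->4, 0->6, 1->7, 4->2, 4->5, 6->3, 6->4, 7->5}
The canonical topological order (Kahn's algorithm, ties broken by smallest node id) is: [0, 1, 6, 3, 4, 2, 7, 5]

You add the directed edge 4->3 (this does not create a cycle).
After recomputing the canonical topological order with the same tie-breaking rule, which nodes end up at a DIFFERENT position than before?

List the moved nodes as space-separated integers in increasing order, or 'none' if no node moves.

Answer: 2 3 4

Derivation:
Old toposort: [0, 1, 6, 3, 4, 2, 7, 5]
Added edge 4->3
Recompute Kahn (smallest-id tiebreak):
  initial in-degrees: [0, 0, 1, 3, 2, 2, 1, 1]
  ready (indeg=0): [0, 1]
  pop 0: indeg[3]->2; indeg[4]->1; indeg[6]->0 | ready=[1, 6] | order so far=[0]
  pop 1: indeg[7]->0 | ready=[6, 7] | order so far=[0, 1]
  pop 6: indeg[3]->1; indeg[4]->0 | ready=[4, 7] | order so far=[0, 1, 6]
  pop 4: indeg[2]->0; indeg[3]->0; indeg[5]->1 | ready=[2, 3, 7] | order so far=[0, 1, 6, 4]
  pop 2: no out-edges | ready=[3, 7] | order so far=[0, 1, 6, 4, 2]
  pop 3: no out-edges | ready=[7] | order so far=[0, 1, 6, 4, 2, 3]
  pop 7: indeg[5]->0 | ready=[5] | order so far=[0, 1, 6, 4, 2, 3, 7]
  pop 5: no out-edges | ready=[] | order so far=[0, 1, 6, 4, 2, 3, 7, 5]
New canonical toposort: [0, 1, 6, 4, 2, 3, 7, 5]
Compare positions:
  Node 0: index 0 -> 0 (same)
  Node 1: index 1 -> 1 (same)
  Node 2: index 5 -> 4 (moved)
  Node 3: index 3 -> 5 (moved)
  Node 4: index 4 -> 3 (moved)
  Node 5: index 7 -> 7 (same)
  Node 6: index 2 -> 2 (same)
  Node 7: index 6 -> 6 (same)
Nodes that changed position: 2 3 4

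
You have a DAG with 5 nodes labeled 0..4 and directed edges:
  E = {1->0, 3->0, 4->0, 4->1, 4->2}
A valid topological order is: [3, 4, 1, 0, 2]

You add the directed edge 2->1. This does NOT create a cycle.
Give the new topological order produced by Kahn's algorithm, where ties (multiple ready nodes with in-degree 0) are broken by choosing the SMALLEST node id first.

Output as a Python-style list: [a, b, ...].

Old toposort: [3, 4, 1, 0, 2]
Added edge: 2->1
Position of 2 (4) > position of 1 (2). Must reorder: 2 must now come before 1.
Run Kahn's algorithm (break ties by smallest node id):
  initial in-degrees: [3, 2, 1, 0, 0]
  ready (indeg=0): [3, 4]
  pop 3: indeg[0]->2 | ready=[4] | order so far=[3]
  pop 4: indeg[0]->1; indeg[1]->1; indeg[2]->0 | ready=[2] | order so far=[3, 4]
  pop 2: indeg[1]->0 | ready=[1] | order so far=[3, 4, 2]
  pop 1: indeg[0]->0 | ready=[0] | order so far=[3, 4, 2, 1]
  pop 0: no out-edges | ready=[] | order so far=[3, 4, 2, 1, 0]
  Result: [3, 4, 2, 1, 0]

Answer: [3, 4, 2, 1, 0]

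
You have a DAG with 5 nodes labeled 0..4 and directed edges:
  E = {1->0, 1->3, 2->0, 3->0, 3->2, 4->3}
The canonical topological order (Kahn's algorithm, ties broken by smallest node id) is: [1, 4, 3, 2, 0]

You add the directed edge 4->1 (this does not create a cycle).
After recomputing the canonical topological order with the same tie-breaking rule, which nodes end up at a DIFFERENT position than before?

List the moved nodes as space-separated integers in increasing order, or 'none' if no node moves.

Old toposort: [1, 4, 3, 2, 0]
Added edge 4->1
Recompute Kahn (smallest-id tiebreak):
  initial in-degrees: [3, 1, 1, 2, 0]
  ready (indeg=0): [4]
  pop 4: indeg[1]->0; indeg[3]->1 | ready=[1] | order so far=[4]
  pop 1: indeg[0]->2; indeg[3]->0 | ready=[3] | order so far=[4, 1]
  pop 3: indeg[0]->1; indeg[2]->0 | ready=[2] | order so far=[4, 1, 3]
  pop 2: indeg[0]->0 | ready=[0] | order so far=[4, 1, 3, 2]
  pop 0: no out-edges | ready=[] | order so far=[4, 1, 3, 2, 0]
New canonical toposort: [4, 1, 3, 2, 0]
Compare positions:
  Node 0: index 4 -> 4 (same)
  Node 1: index 0 -> 1 (moved)
  Node 2: index 3 -> 3 (same)
  Node 3: index 2 -> 2 (same)
  Node 4: index 1 -> 0 (moved)
Nodes that changed position: 1 4

Answer: 1 4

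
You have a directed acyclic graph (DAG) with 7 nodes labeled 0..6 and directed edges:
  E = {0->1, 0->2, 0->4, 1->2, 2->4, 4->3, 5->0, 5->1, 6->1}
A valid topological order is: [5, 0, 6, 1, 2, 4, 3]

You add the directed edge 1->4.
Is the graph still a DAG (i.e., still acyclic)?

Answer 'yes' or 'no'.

Answer: yes

Derivation:
Given toposort: [5, 0, 6, 1, 2, 4, 3]
Position of 1: index 3; position of 4: index 5
New edge 1->4: forward
Forward edge: respects the existing order. Still a DAG, same toposort still valid.
Still a DAG? yes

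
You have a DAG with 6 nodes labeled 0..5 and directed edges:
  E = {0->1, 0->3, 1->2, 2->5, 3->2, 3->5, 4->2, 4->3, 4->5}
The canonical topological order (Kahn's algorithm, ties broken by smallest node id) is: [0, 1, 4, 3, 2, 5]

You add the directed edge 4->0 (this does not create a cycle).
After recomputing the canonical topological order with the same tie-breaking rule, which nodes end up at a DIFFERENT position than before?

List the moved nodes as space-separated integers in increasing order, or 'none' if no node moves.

Answer: 0 1 4

Derivation:
Old toposort: [0, 1, 4, 3, 2, 5]
Added edge 4->0
Recompute Kahn (smallest-id tiebreak):
  initial in-degrees: [1, 1, 3, 2, 0, 3]
  ready (indeg=0): [4]
  pop 4: indeg[0]->0; indeg[2]->2; indeg[3]->1; indeg[5]->2 | ready=[0] | order so far=[4]
  pop 0: indeg[1]->0; indeg[3]->0 | ready=[1, 3] | order so far=[4, 0]
  pop 1: indeg[2]->1 | ready=[3] | order so far=[4, 0, 1]
  pop 3: indeg[2]->0; indeg[5]->1 | ready=[2] | order so far=[4, 0, 1, 3]
  pop 2: indeg[5]->0 | ready=[5] | order so far=[4, 0, 1, 3, 2]
  pop 5: no out-edges | ready=[] | order so far=[4, 0, 1, 3, 2, 5]
New canonical toposort: [4, 0, 1, 3, 2, 5]
Compare positions:
  Node 0: index 0 -> 1 (moved)
  Node 1: index 1 -> 2 (moved)
  Node 2: index 4 -> 4 (same)
  Node 3: index 3 -> 3 (same)
  Node 4: index 2 -> 0 (moved)
  Node 5: index 5 -> 5 (same)
Nodes that changed position: 0 1 4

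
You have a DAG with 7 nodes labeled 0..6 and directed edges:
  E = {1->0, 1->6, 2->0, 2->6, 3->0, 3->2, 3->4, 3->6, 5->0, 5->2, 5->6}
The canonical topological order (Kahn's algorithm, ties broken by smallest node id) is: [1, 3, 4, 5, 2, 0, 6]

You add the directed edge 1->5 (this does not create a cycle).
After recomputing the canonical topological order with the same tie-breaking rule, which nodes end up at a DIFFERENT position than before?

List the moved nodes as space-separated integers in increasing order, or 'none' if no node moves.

Old toposort: [1, 3, 4, 5, 2, 0, 6]
Added edge 1->5
Recompute Kahn (smallest-id tiebreak):
  initial in-degrees: [4, 0, 2, 0, 1, 1, 4]
  ready (indeg=0): [1, 3]
  pop 1: indeg[0]->3; indeg[5]->0; indeg[6]->3 | ready=[3, 5] | order so far=[1]
  pop 3: indeg[0]->2; indeg[2]->1; indeg[4]->0; indeg[6]->2 | ready=[4, 5] | order so far=[1, 3]
  pop 4: no out-edges | ready=[5] | order so far=[1, 3, 4]
  pop 5: indeg[0]->1; indeg[2]->0; indeg[6]->1 | ready=[2] | order so far=[1, 3, 4, 5]
  pop 2: indeg[0]->0; indeg[6]->0 | ready=[0, 6] | order so far=[1, 3, 4, 5, 2]
  pop 0: no out-edges | ready=[6] | order so far=[1, 3, 4, 5, 2, 0]
  pop 6: no out-edges | ready=[] | order so far=[1, 3, 4, 5, 2, 0, 6]
New canonical toposort: [1, 3, 4, 5, 2, 0, 6]
Compare positions:
  Node 0: index 5 -> 5 (same)
  Node 1: index 0 -> 0 (same)
  Node 2: index 4 -> 4 (same)
  Node 3: index 1 -> 1 (same)
  Node 4: index 2 -> 2 (same)
  Node 5: index 3 -> 3 (same)
  Node 6: index 6 -> 6 (same)
Nodes that changed position: none

Answer: none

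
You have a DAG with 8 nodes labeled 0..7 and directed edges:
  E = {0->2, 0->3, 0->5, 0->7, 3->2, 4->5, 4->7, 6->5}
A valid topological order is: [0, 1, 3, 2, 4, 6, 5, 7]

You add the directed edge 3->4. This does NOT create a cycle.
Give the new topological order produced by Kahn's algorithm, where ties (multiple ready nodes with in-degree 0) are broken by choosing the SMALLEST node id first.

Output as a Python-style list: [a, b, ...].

Answer: [0, 1, 3, 2, 4, 6, 5, 7]

Derivation:
Old toposort: [0, 1, 3, 2, 4, 6, 5, 7]
Added edge: 3->4
Position of 3 (2) < position of 4 (4). Old order still valid.
Run Kahn's algorithm (break ties by smallest node id):
  initial in-degrees: [0, 0, 2, 1, 1, 3, 0, 2]
  ready (indeg=0): [0, 1, 6]
  pop 0: indeg[2]->1; indeg[3]->0; indeg[5]->2; indeg[7]->1 | ready=[1, 3, 6] | order so far=[0]
  pop 1: no out-edges | ready=[3, 6] | order so far=[0, 1]
  pop 3: indeg[2]->0; indeg[4]->0 | ready=[2, 4, 6] | order so far=[0, 1, 3]
  pop 2: no out-edges | ready=[4, 6] | order so far=[0, 1, 3, 2]
  pop 4: indeg[5]->1; indeg[7]->0 | ready=[6, 7] | order so far=[0, 1, 3, 2, 4]
  pop 6: indeg[5]->0 | ready=[5, 7] | order so far=[0, 1, 3, 2, 4, 6]
  pop 5: no out-edges | ready=[7] | order so far=[0, 1, 3, 2, 4, 6, 5]
  pop 7: no out-edges | ready=[] | order so far=[0, 1, 3, 2, 4, 6, 5, 7]
  Result: [0, 1, 3, 2, 4, 6, 5, 7]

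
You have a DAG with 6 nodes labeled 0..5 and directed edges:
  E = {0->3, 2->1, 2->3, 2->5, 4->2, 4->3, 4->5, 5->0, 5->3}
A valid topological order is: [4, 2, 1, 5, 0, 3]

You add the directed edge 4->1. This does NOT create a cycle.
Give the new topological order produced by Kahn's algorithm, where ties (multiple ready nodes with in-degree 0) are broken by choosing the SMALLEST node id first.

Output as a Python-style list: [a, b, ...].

Answer: [4, 2, 1, 5, 0, 3]

Derivation:
Old toposort: [4, 2, 1, 5, 0, 3]
Added edge: 4->1
Position of 4 (0) < position of 1 (2). Old order still valid.
Run Kahn's algorithm (break ties by smallest node id):
  initial in-degrees: [1, 2, 1, 4, 0, 2]
  ready (indeg=0): [4]
  pop 4: indeg[1]->1; indeg[2]->0; indeg[3]->3; indeg[5]->1 | ready=[2] | order so far=[4]
  pop 2: indeg[1]->0; indeg[3]->2; indeg[5]->0 | ready=[1, 5] | order so far=[4, 2]
  pop 1: no out-edges | ready=[5] | order so far=[4, 2, 1]
  pop 5: indeg[0]->0; indeg[3]->1 | ready=[0] | order so far=[4, 2, 1, 5]
  pop 0: indeg[3]->0 | ready=[3] | order so far=[4, 2, 1, 5, 0]
  pop 3: no out-edges | ready=[] | order so far=[4, 2, 1, 5, 0, 3]
  Result: [4, 2, 1, 5, 0, 3]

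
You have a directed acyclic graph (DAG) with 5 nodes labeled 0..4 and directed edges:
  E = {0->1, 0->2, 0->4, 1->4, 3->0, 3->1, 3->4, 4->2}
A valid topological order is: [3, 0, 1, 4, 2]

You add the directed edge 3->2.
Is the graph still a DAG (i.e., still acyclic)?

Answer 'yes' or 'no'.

Answer: yes

Derivation:
Given toposort: [3, 0, 1, 4, 2]
Position of 3: index 0; position of 2: index 4
New edge 3->2: forward
Forward edge: respects the existing order. Still a DAG, same toposort still valid.
Still a DAG? yes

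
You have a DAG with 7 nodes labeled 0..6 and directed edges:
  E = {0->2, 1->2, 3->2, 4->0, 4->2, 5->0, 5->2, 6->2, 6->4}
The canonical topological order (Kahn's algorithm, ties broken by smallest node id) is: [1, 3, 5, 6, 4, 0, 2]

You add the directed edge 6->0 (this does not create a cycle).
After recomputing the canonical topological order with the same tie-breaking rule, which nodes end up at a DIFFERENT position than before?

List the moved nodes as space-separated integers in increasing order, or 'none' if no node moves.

Answer: none

Derivation:
Old toposort: [1, 3, 5, 6, 4, 0, 2]
Added edge 6->0
Recompute Kahn (smallest-id tiebreak):
  initial in-degrees: [3, 0, 6, 0, 1, 0, 0]
  ready (indeg=0): [1, 3, 5, 6]
  pop 1: indeg[2]->5 | ready=[3, 5, 6] | order so far=[1]
  pop 3: indeg[2]->4 | ready=[5, 6] | order so far=[1, 3]
  pop 5: indeg[0]->2; indeg[2]->3 | ready=[6] | order so far=[1, 3, 5]
  pop 6: indeg[0]->1; indeg[2]->2; indeg[4]->0 | ready=[4] | order so far=[1, 3, 5, 6]
  pop 4: indeg[0]->0; indeg[2]->1 | ready=[0] | order so far=[1, 3, 5, 6, 4]
  pop 0: indeg[2]->0 | ready=[2] | order so far=[1, 3, 5, 6, 4, 0]
  pop 2: no out-edges | ready=[] | order so far=[1, 3, 5, 6, 4, 0, 2]
New canonical toposort: [1, 3, 5, 6, 4, 0, 2]
Compare positions:
  Node 0: index 5 -> 5 (same)
  Node 1: index 0 -> 0 (same)
  Node 2: index 6 -> 6 (same)
  Node 3: index 1 -> 1 (same)
  Node 4: index 4 -> 4 (same)
  Node 5: index 2 -> 2 (same)
  Node 6: index 3 -> 3 (same)
Nodes that changed position: none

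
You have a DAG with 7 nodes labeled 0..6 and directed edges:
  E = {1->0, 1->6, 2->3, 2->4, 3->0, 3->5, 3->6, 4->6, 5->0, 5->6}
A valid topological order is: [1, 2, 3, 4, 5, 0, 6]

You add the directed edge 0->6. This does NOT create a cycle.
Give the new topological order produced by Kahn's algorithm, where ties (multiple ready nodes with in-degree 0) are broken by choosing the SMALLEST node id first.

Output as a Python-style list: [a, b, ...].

Answer: [1, 2, 3, 4, 5, 0, 6]

Derivation:
Old toposort: [1, 2, 3, 4, 5, 0, 6]
Added edge: 0->6
Position of 0 (5) < position of 6 (6). Old order still valid.
Run Kahn's algorithm (break ties by smallest node id):
  initial in-degrees: [3, 0, 0, 1, 1, 1, 5]
  ready (indeg=0): [1, 2]
  pop 1: indeg[0]->2; indeg[6]->4 | ready=[2] | order so far=[1]
  pop 2: indeg[3]->0; indeg[4]->0 | ready=[3, 4] | order so far=[1, 2]
  pop 3: indeg[0]->1; indeg[5]->0; indeg[6]->3 | ready=[4, 5] | order so far=[1, 2, 3]
  pop 4: indeg[6]->2 | ready=[5] | order so far=[1, 2, 3, 4]
  pop 5: indeg[0]->0; indeg[6]->1 | ready=[0] | order so far=[1, 2, 3, 4, 5]
  pop 0: indeg[6]->0 | ready=[6] | order so far=[1, 2, 3, 4, 5, 0]
  pop 6: no out-edges | ready=[] | order so far=[1, 2, 3, 4, 5, 0, 6]
  Result: [1, 2, 3, 4, 5, 0, 6]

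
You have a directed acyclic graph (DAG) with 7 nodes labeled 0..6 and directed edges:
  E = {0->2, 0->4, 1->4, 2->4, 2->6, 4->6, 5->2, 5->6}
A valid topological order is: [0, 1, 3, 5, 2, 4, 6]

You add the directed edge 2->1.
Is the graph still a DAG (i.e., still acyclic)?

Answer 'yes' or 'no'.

Given toposort: [0, 1, 3, 5, 2, 4, 6]
Position of 2: index 4; position of 1: index 1
New edge 2->1: backward (u after v in old order)
Backward edge: old toposort is now invalid. Check if this creates a cycle.
Does 1 already reach 2? Reachable from 1: [1, 4, 6]. NO -> still a DAG (reorder needed).
Still a DAG? yes

Answer: yes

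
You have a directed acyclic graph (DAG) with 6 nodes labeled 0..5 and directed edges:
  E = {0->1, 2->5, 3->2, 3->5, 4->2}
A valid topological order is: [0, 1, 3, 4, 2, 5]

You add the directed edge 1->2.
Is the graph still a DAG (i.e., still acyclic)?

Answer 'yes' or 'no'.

Answer: yes

Derivation:
Given toposort: [0, 1, 3, 4, 2, 5]
Position of 1: index 1; position of 2: index 4
New edge 1->2: forward
Forward edge: respects the existing order. Still a DAG, same toposort still valid.
Still a DAG? yes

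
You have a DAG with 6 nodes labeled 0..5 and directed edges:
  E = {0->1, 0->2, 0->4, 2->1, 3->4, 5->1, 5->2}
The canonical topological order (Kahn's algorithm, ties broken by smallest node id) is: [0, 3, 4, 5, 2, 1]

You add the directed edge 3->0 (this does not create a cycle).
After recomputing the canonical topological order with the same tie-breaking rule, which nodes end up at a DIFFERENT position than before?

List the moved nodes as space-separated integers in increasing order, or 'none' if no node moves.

Old toposort: [0, 3, 4, 5, 2, 1]
Added edge 3->0
Recompute Kahn (smallest-id tiebreak):
  initial in-degrees: [1, 3, 2, 0, 2, 0]
  ready (indeg=0): [3, 5]
  pop 3: indeg[0]->0; indeg[4]->1 | ready=[0, 5] | order so far=[3]
  pop 0: indeg[1]->2; indeg[2]->1; indeg[4]->0 | ready=[4, 5] | order so far=[3, 0]
  pop 4: no out-edges | ready=[5] | order so far=[3, 0, 4]
  pop 5: indeg[1]->1; indeg[2]->0 | ready=[2] | order so far=[3, 0, 4, 5]
  pop 2: indeg[1]->0 | ready=[1] | order so far=[3, 0, 4, 5, 2]
  pop 1: no out-edges | ready=[] | order so far=[3, 0, 4, 5, 2, 1]
New canonical toposort: [3, 0, 4, 5, 2, 1]
Compare positions:
  Node 0: index 0 -> 1 (moved)
  Node 1: index 5 -> 5 (same)
  Node 2: index 4 -> 4 (same)
  Node 3: index 1 -> 0 (moved)
  Node 4: index 2 -> 2 (same)
  Node 5: index 3 -> 3 (same)
Nodes that changed position: 0 3

Answer: 0 3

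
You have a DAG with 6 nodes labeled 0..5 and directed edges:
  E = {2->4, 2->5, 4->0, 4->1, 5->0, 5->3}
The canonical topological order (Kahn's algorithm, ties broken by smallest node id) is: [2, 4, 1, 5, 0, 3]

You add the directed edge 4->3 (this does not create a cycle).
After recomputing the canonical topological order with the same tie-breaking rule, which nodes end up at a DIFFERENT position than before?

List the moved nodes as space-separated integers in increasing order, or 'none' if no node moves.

Answer: none

Derivation:
Old toposort: [2, 4, 1, 5, 0, 3]
Added edge 4->3
Recompute Kahn (smallest-id tiebreak):
  initial in-degrees: [2, 1, 0, 2, 1, 1]
  ready (indeg=0): [2]
  pop 2: indeg[4]->0; indeg[5]->0 | ready=[4, 5] | order so far=[2]
  pop 4: indeg[0]->1; indeg[1]->0; indeg[3]->1 | ready=[1, 5] | order so far=[2, 4]
  pop 1: no out-edges | ready=[5] | order so far=[2, 4, 1]
  pop 5: indeg[0]->0; indeg[3]->0 | ready=[0, 3] | order so far=[2, 4, 1, 5]
  pop 0: no out-edges | ready=[3] | order so far=[2, 4, 1, 5, 0]
  pop 3: no out-edges | ready=[] | order so far=[2, 4, 1, 5, 0, 3]
New canonical toposort: [2, 4, 1, 5, 0, 3]
Compare positions:
  Node 0: index 4 -> 4 (same)
  Node 1: index 2 -> 2 (same)
  Node 2: index 0 -> 0 (same)
  Node 3: index 5 -> 5 (same)
  Node 4: index 1 -> 1 (same)
  Node 5: index 3 -> 3 (same)
Nodes that changed position: none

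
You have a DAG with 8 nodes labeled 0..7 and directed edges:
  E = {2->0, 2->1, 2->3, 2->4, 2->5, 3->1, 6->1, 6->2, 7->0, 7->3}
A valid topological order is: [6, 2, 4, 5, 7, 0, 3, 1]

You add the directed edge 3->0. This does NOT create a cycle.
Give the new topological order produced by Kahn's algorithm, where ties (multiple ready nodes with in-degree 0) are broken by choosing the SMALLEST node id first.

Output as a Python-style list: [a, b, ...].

Old toposort: [6, 2, 4, 5, 7, 0, 3, 1]
Added edge: 3->0
Position of 3 (6) > position of 0 (5). Must reorder: 3 must now come before 0.
Run Kahn's algorithm (break ties by smallest node id):
  initial in-degrees: [3, 3, 1, 2, 1, 1, 0, 0]
  ready (indeg=0): [6, 7]
  pop 6: indeg[1]->2; indeg[2]->0 | ready=[2, 7] | order so far=[6]
  pop 2: indeg[0]->2; indeg[1]->1; indeg[3]->1; indeg[4]->0; indeg[5]->0 | ready=[4, 5, 7] | order so far=[6, 2]
  pop 4: no out-edges | ready=[5, 7] | order so far=[6, 2, 4]
  pop 5: no out-edges | ready=[7] | order so far=[6, 2, 4, 5]
  pop 7: indeg[0]->1; indeg[3]->0 | ready=[3] | order so far=[6, 2, 4, 5, 7]
  pop 3: indeg[0]->0; indeg[1]->0 | ready=[0, 1] | order so far=[6, 2, 4, 5, 7, 3]
  pop 0: no out-edges | ready=[1] | order so far=[6, 2, 4, 5, 7, 3, 0]
  pop 1: no out-edges | ready=[] | order so far=[6, 2, 4, 5, 7, 3, 0, 1]
  Result: [6, 2, 4, 5, 7, 3, 0, 1]

Answer: [6, 2, 4, 5, 7, 3, 0, 1]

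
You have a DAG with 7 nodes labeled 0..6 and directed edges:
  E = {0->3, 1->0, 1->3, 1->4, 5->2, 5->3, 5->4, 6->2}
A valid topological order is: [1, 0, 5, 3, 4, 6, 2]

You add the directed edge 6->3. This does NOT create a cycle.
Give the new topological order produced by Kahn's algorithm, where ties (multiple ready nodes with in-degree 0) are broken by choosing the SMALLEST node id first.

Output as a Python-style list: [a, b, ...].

Answer: [1, 0, 5, 4, 6, 2, 3]

Derivation:
Old toposort: [1, 0, 5, 3, 4, 6, 2]
Added edge: 6->3
Position of 6 (5) > position of 3 (3). Must reorder: 6 must now come before 3.
Run Kahn's algorithm (break ties by smallest node id):
  initial in-degrees: [1, 0, 2, 4, 2, 0, 0]
  ready (indeg=0): [1, 5, 6]
  pop 1: indeg[0]->0; indeg[3]->3; indeg[4]->1 | ready=[0, 5, 6] | order so far=[1]
  pop 0: indeg[3]->2 | ready=[5, 6] | order so far=[1, 0]
  pop 5: indeg[2]->1; indeg[3]->1; indeg[4]->0 | ready=[4, 6] | order so far=[1, 0, 5]
  pop 4: no out-edges | ready=[6] | order so far=[1, 0, 5, 4]
  pop 6: indeg[2]->0; indeg[3]->0 | ready=[2, 3] | order so far=[1, 0, 5, 4, 6]
  pop 2: no out-edges | ready=[3] | order so far=[1, 0, 5, 4, 6, 2]
  pop 3: no out-edges | ready=[] | order so far=[1, 0, 5, 4, 6, 2, 3]
  Result: [1, 0, 5, 4, 6, 2, 3]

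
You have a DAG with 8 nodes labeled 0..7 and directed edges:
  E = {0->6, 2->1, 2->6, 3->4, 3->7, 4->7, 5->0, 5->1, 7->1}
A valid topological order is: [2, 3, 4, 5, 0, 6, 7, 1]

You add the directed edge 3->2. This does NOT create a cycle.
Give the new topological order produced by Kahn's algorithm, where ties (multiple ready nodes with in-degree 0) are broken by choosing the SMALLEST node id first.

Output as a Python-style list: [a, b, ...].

Old toposort: [2, 3, 4, 5, 0, 6, 7, 1]
Added edge: 3->2
Position of 3 (1) > position of 2 (0). Must reorder: 3 must now come before 2.
Run Kahn's algorithm (break ties by smallest node id):
  initial in-degrees: [1, 3, 1, 0, 1, 0, 2, 2]
  ready (indeg=0): [3, 5]
  pop 3: indeg[2]->0; indeg[4]->0; indeg[7]->1 | ready=[2, 4, 5] | order so far=[3]
  pop 2: indeg[1]->2; indeg[6]->1 | ready=[4, 5] | order so far=[3, 2]
  pop 4: indeg[7]->0 | ready=[5, 7] | order so far=[3, 2, 4]
  pop 5: indeg[0]->0; indeg[1]->1 | ready=[0, 7] | order so far=[3, 2, 4, 5]
  pop 0: indeg[6]->0 | ready=[6, 7] | order so far=[3, 2, 4, 5, 0]
  pop 6: no out-edges | ready=[7] | order so far=[3, 2, 4, 5, 0, 6]
  pop 7: indeg[1]->0 | ready=[1] | order so far=[3, 2, 4, 5, 0, 6, 7]
  pop 1: no out-edges | ready=[] | order so far=[3, 2, 4, 5, 0, 6, 7, 1]
  Result: [3, 2, 4, 5, 0, 6, 7, 1]

Answer: [3, 2, 4, 5, 0, 6, 7, 1]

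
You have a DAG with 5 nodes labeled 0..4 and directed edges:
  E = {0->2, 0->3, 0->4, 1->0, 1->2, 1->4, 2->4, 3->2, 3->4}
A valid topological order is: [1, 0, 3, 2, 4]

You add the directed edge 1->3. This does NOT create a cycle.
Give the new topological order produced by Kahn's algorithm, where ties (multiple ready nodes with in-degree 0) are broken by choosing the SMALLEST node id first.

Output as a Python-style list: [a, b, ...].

Answer: [1, 0, 3, 2, 4]

Derivation:
Old toposort: [1, 0, 3, 2, 4]
Added edge: 1->3
Position of 1 (0) < position of 3 (2). Old order still valid.
Run Kahn's algorithm (break ties by smallest node id):
  initial in-degrees: [1, 0, 3, 2, 4]
  ready (indeg=0): [1]
  pop 1: indeg[0]->0; indeg[2]->2; indeg[3]->1; indeg[4]->3 | ready=[0] | order so far=[1]
  pop 0: indeg[2]->1; indeg[3]->0; indeg[4]->2 | ready=[3] | order so far=[1, 0]
  pop 3: indeg[2]->0; indeg[4]->1 | ready=[2] | order so far=[1, 0, 3]
  pop 2: indeg[4]->0 | ready=[4] | order so far=[1, 0, 3, 2]
  pop 4: no out-edges | ready=[] | order so far=[1, 0, 3, 2, 4]
  Result: [1, 0, 3, 2, 4]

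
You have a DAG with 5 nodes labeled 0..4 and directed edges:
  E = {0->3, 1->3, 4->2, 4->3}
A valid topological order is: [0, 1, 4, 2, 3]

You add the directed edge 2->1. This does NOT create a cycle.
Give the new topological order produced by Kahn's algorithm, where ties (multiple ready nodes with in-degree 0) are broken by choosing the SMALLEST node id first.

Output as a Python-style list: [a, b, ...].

Answer: [0, 4, 2, 1, 3]

Derivation:
Old toposort: [0, 1, 4, 2, 3]
Added edge: 2->1
Position of 2 (3) > position of 1 (1). Must reorder: 2 must now come before 1.
Run Kahn's algorithm (break ties by smallest node id):
  initial in-degrees: [0, 1, 1, 3, 0]
  ready (indeg=0): [0, 4]
  pop 0: indeg[3]->2 | ready=[4] | order so far=[0]
  pop 4: indeg[2]->0; indeg[3]->1 | ready=[2] | order so far=[0, 4]
  pop 2: indeg[1]->0 | ready=[1] | order so far=[0, 4, 2]
  pop 1: indeg[3]->0 | ready=[3] | order so far=[0, 4, 2, 1]
  pop 3: no out-edges | ready=[] | order so far=[0, 4, 2, 1, 3]
  Result: [0, 4, 2, 1, 3]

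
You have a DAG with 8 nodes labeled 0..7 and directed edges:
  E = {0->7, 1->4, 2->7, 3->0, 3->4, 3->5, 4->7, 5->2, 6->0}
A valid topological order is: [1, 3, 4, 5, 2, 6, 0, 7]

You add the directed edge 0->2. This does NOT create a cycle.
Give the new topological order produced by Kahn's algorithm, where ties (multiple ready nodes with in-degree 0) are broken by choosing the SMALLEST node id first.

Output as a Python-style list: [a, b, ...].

Answer: [1, 3, 4, 5, 6, 0, 2, 7]

Derivation:
Old toposort: [1, 3, 4, 5, 2, 6, 0, 7]
Added edge: 0->2
Position of 0 (6) > position of 2 (4). Must reorder: 0 must now come before 2.
Run Kahn's algorithm (break ties by smallest node id):
  initial in-degrees: [2, 0, 2, 0, 2, 1, 0, 3]
  ready (indeg=0): [1, 3, 6]
  pop 1: indeg[4]->1 | ready=[3, 6] | order so far=[1]
  pop 3: indeg[0]->1; indeg[4]->0; indeg[5]->0 | ready=[4, 5, 6] | order so far=[1, 3]
  pop 4: indeg[7]->2 | ready=[5, 6] | order so far=[1, 3, 4]
  pop 5: indeg[2]->1 | ready=[6] | order so far=[1, 3, 4, 5]
  pop 6: indeg[0]->0 | ready=[0] | order so far=[1, 3, 4, 5, 6]
  pop 0: indeg[2]->0; indeg[7]->1 | ready=[2] | order so far=[1, 3, 4, 5, 6, 0]
  pop 2: indeg[7]->0 | ready=[7] | order so far=[1, 3, 4, 5, 6, 0, 2]
  pop 7: no out-edges | ready=[] | order so far=[1, 3, 4, 5, 6, 0, 2, 7]
  Result: [1, 3, 4, 5, 6, 0, 2, 7]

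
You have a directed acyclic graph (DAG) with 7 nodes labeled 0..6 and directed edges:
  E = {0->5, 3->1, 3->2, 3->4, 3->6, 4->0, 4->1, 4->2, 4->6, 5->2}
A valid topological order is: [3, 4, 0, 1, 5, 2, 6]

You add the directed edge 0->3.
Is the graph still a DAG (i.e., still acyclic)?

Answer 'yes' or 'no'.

Answer: no

Derivation:
Given toposort: [3, 4, 0, 1, 5, 2, 6]
Position of 0: index 2; position of 3: index 0
New edge 0->3: backward (u after v in old order)
Backward edge: old toposort is now invalid. Check if this creates a cycle.
Does 3 already reach 0? Reachable from 3: [0, 1, 2, 3, 4, 5, 6]. YES -> cycle!
Still a DAG? no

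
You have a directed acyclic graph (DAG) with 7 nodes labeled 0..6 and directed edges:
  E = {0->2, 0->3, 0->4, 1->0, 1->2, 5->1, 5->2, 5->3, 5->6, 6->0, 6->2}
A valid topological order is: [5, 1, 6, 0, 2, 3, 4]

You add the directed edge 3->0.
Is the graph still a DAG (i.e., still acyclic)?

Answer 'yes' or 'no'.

Given toposort: [5, 1, 6, 0, 2, 3, 4]
Position of 3: index 5; position of 0: index 3
New edge 3->0: backward (u after v in old order)
Backward edge: old toposort is now invalid. Check if this creates a cycle.
Does 0 already reach 3? Reachable from 0: [0, 2, 3, 4]. YES -> cycle!
Still a DAG? no

Answer: no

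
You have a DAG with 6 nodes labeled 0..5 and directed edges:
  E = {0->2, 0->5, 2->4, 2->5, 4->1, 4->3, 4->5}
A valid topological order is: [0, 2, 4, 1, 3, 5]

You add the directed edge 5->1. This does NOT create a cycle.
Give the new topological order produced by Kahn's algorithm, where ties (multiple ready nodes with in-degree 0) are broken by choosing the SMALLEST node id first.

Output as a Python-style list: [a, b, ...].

Old toposort: [0, 2, 4, 1, 3, 5]
Added edge: 5->1
Position of 5 (5) > position of 1 (3). Must reorder: 5 must now come before 1.
Run Kahn's algorithm (break ties by smallest node id):
  initial in-degrees: [0, 2, 1, 1, 1, 3]
  ready (indeg=0): [0]
  pop 0: indeg[2]->0; indeg[5]->2 | ready=[2] | order so far=[0]
  pop 2: indeg[4]->0; indeg[5]->1 | ready=[4] | order so far=[0, 2]
  pop 4: indeg[1]->1; indeg[3]->0; indeg[5]->0 | ready=[3, 5] | order so far=[0, 2, 4]
  pop 3: no out-edges | ready=[5] | order so far=[0, 2, 4, 3]
  pop 5: indeg[1]->0 | ready=[1] | order so far=[0, 2, 4, 3, 5]
  pop 1: no out-edges | ready=[] | order so far=[0, 2, 4, 3, 5, 1]
  Result: [0, 2, 4, 3, 5, 1]

Answer: [0, 2, 4, 3, 5, 1]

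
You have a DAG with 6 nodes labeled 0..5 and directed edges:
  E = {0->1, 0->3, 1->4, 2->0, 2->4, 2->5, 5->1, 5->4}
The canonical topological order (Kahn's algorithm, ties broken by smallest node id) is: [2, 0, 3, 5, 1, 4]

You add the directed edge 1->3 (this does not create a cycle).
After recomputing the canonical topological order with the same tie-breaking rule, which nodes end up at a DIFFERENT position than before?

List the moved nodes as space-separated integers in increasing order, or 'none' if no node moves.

Answer: 1 3 5

Derivation:
Old toposort: [2, 0, 3, 5, 1, 4]
Added edge 1->3
Recompute Kahn (smallest-id tiebreak):
  initial in-degrees: [1, 2, 0, 2, 3, 1]
  ready (indeg=0): [2]
  pop 2: indeg[0]->0; indeg[4]->2; indeg[5]->0 | ready=[0, 5] | order so far=[2]
  pop 0: indeg[1]->1; indeg[3]->1 | ready=[5] | order so far=[2, 0]
  pop 5: indeg[1]->0; indeg[4]->1 | ready=[1] | order so far=[2, 0, 5]
  pop 1: indeg[3]->0; indeg[4]->0 | ready=[3, 4] | order so far=[2, 0, 5, 1]
  pop 3: no out-edges | ready=[4] | order so far=[2, 0, 5, 1, 3]
  pop 4: no out-edges | ready=[] | order so far=[2, 0, 5, 1, 3, 4]
New canonical toposort: [2, 0, 5, 1, 3, 4]
Compare positions:
  Node 0: index 1 -> 1 (same)
  Node 1: index 4 -> 3 (moved)
  Node 2: index 0 -> 0 (same)
  Node 3: index 2 -> 4 (moved)
  Node 4: index 5 -> 5 (same)
  Node 5: index 3 -> 2 (moved)
Nodes that changed position: 1 3 5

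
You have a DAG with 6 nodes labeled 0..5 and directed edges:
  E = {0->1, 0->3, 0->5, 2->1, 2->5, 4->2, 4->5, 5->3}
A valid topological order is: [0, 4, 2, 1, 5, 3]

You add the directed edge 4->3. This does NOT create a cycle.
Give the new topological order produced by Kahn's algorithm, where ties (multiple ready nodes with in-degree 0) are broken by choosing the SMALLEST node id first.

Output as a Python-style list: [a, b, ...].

Old toposort: [0, 4, 2, 1, 5, 3]
Added edge: 4->3
Position of 4 (1) < position of 3 (5). Old order still valid.
Run Kahn's algorithm (break ties by smallest node id):
  initial in-degrees: [0, 2, 1, 3, 0, 3]
  ready (indeg=0): [0, 4]
  pop 0: indeg[1]->1; indeg[3]->2; indeg[5]->2 | ready=[4] | order so far=[0]
  pop 4: indeg[2]->0; indeg[3]->1; indeg[5]->1 | ready=[2] | order so far=[0, 4]
  pop 2: indeg[1]->0; indeg[5]->0 | ready=[1, 5] | order so far=[0, 4, 2]
  pop 1: no out-edges | ready=[5] | order so far=[0, 4, 2, 1]
  pop 5: indeg[3]->0 | ready=[3] | order so far=[0, 4, 2, 1, 5]
  pop 3: no out-edges | ready=[] | order so far=[0, 4, 2, 1, 5, 3]
  Result: [0, 4, 2, 1, 5, 3]

Answer: [0, 4, 2, 1, 5, 3]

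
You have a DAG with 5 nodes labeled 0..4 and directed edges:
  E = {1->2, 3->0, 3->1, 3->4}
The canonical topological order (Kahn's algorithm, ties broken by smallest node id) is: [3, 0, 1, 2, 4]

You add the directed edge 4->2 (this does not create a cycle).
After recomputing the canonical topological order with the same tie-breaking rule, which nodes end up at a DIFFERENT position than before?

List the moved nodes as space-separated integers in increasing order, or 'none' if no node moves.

Answer: 2 4

Derivation:
Old toposort: [3, 0, 1, 2, 4]
Added edge 4->2
Recompute Kahn (smallest-id tiebreak):
  initial in-degrees: [1, 1, 2, 0, 1]
  ready (indeg=0): [3]
  pop 3: indeg[0]->0; indeg[1]->0; indeg[4]->0 | ready=[0, 1, 4] | order so far=[3]
  pop 0: no out-edges | ready=[1, 4] | order so far=[3, 0]
  pop 1: indeg[2]->1 | ready=[4] | order so far=[3, 0, 1]
  pop 4: indeg[2]->0 | ready=[2] | order so far=[3, 0, 1, 4]
  pop 2: no out-edges | ready=[] | order so far=[3, 0, 1, 4, 2]
New canonical toposort: [3, 0, 1, 4, 2]
Compare positions:
  Node 0: index 1 -> 1 (same)
  Node 1: index 2 -> 2 (same)
  Node 2: index 3 -> 4 (moved)
  Node 3: index 0 -> 0 (same)
  Node 4: index 4 -> 3 (moved)
Nodes that changed position: 2 4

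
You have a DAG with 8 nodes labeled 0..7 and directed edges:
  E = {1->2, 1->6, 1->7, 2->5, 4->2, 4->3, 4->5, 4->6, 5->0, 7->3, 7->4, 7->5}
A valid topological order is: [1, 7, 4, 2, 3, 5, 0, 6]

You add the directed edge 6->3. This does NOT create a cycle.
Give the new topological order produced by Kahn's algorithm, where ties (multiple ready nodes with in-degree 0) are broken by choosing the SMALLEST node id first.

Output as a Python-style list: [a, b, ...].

Answer: [1, 7, 4, 2, 5, 0, 6, 3]

Derivation:
Old toposort: [1, 7, 4, 2, 3, 5, 0, 6]
Added edge: 6->3
Position of 6 (7) > position of 3 (4). Must reorder: 6 must now come before 3.
Run Kahn's algorithm (break ties by smallest node id):
  initial in-degrees: [1, 0, 2, 3, 1, 3, 2, 1]
  ready (indeg=0): [1]
  pop 1: indeg[2]->1; indeg[6]->1; indeg[7]->0 | ready=[7] | order so far=[1]
  pop 7: indeg[3]->2; indeg[4]->0; indeg[5]->2 | ready=[4] | order so far=[1, 7]
  pop 4: indeg[2]->0; indeg[3]->1; indeg[5]->1; indeg[6]->0 | ready=[2, 6] | order so far=[1, 7, 4]
  pop 2: indeg[5]->0 | ready=[5, 6] | order so far=[1, 7, 4, 2]
  pop 5: indeg[0]->0 | ready=[0, 6] | order so far=[1, 7, 4, 2, 5]
  pop 0: no out-edges | ready=[6] | order so far=[1, 7, 4, 2, 5, 0]
  pop 6: indeg[3]->0 | ready=[3] | order so far=[1, 7, 4, 2, 5, 0, 6]
  pop 3: no out-edges | ready=[] | order so far=[1, 7, 4, 2, 5, 0, 6, 3]
  Result: [1, 7, 4, 2, 5, 0, 6, 3]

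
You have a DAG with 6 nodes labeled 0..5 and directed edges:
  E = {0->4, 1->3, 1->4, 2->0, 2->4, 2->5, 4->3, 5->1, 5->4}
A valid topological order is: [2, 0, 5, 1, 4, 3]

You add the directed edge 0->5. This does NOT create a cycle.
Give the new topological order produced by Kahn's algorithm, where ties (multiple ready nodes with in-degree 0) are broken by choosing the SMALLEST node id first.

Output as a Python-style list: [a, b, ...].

Old toposort: [2, 0, 5, 1, 4, 3]
Added edge: 0->5
Position of 0 (1) < position of 5 (2). Old order still valid.
Run Kahn's algorithm (break ties by smallest node id):
  initial in-degrees: [1, 1, 0, 2, 4, 2]
  ready (indeg=0): [2]
  pop 2: indeg[0]->0; indeg[4]->3; indeg[5]->1 | ready=[0] | order so far=[2]
  pop 0: indeg[4]->2; indeg[5]->0 | ready=[5] | order so far=[2, 0]
  pop 5: indeg[1]->0; indeg[4]->1 | ready=[1] | order so far=[2, 0, 5]
  pop 1: indeg[3]->1; indeg[4]->0 | ready=[4] | order so far=[2, 0, 5, 1]
  pop 4: indeg[3]->0 | ready=[3] | order so far=[2, 0, 5, 1, 4]
  pop 3: no out-edges | ready=[] | order so far=[2, 0, 5, 1, 4, 3]
  Result: [2, 0, 5, 1, 4, 3]

Answer: [2, 0, 5, 1, 4, 3]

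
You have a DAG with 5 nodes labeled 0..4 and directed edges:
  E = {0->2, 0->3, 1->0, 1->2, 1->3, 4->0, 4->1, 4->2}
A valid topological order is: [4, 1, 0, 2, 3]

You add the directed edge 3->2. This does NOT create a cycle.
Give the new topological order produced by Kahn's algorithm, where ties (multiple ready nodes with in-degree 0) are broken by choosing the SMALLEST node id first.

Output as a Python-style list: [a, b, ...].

Old toposort: [4, 1, 0, 2, 3]
Added edge: 3->2
Position of 3 (4) > position of 2 (3). Must reorder: 3 must now come before 2.
Run Kahn's algorithm (break ties by smallest node id):
  initial in-degrees: [2, 1, 4, 2, 0]
  ready (indeg=0): [4]
  pop 4: indeg[0]->1; indeg[1]->0; indeg[2]->3 | ready=[1] | order so far=[4]
  pop 1: indeg[0]->0; indeg[2]->2; indeg[3]->1 | ready=[0] | order so far=[4, 1]
  pop 0: indeg[2]->1; indeg[3]->0 | ready=[3] | order so far=[4, 1, 0]
  pop 3: indeg[2]->0 | ready=[2] | order so far=[4, 1, 0, 3]
  pop 2: no out-edges | ready=[] | order so far=[4, 1, 0, 3, 2]
  Result: [4, 1, 0, 3, 2]

Answer: [4, 1, 0, 3, 2]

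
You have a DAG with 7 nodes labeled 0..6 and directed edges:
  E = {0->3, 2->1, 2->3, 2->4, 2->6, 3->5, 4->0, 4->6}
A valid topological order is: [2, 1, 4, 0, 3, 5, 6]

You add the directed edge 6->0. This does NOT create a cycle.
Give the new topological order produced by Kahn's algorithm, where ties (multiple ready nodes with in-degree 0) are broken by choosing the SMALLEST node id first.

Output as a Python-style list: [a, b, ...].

Answer: [2, 1, 4, 6, 0, 3, 5]

Derivation:
Old toposort: [2, 1, 4, 0, 3, 5, 6]
Added edge: 6->0
Position of 6 (6) > position of 0 (3). Must reorder: 6 must now come before 0.
Run Kahn's algorithm (break ties by smallest node id):
  initial in-degrees: [2, 1, 0, 2, 1, 1, 2]
  ready (indeg=0): [2]
  pop 2: indeg[1]->0; indeg[3]->1; indeg[4]->0; indeg[6]->1 | ready=[1, 4] | order so far=[2]
  pop 1: no out-edges | ready=[4] | order so far=[2, 1]
  pop 4: indeg[0]->1; indeg[6]->0 | ready=[6] | order so far=[2, 1, 4]
  pop 6: indeg[0]->0 | ready=[0] | order so far=[2, 1, 4, 6]
  pop 0: indeg[3]->0 | ready=[3] | order so far=[2, 1, 4, 6, 0]
  pop 3: indeg[5]->0 | ready=[5] | order so far=[2, 1, 4, 6, 0, 3]
  pop 5: no out-edges | ready=[] | order so far=[2, 1, 4, 6, 0, 3, 5]
  Result: [2, 1, 4, 6, 0, 3, 5]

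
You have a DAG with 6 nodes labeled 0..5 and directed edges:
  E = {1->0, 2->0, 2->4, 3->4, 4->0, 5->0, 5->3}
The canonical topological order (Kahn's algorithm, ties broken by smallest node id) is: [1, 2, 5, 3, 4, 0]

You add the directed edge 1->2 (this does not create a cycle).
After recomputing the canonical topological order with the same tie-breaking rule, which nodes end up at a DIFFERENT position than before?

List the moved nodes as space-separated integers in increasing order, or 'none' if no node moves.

Old toposort: [1, 2, 5, 3, 4, 0]
Added edge 1->2
Recompute Kahn (smallest-id tiebreak):
  initial in-degrees: [4, 0, 1, 1, 2, 0]
  ready (indeg=0): [1, 5]
  pop 1: indeg[0]->3; indeg[2]->0 | ready=[2, 5] | order so far=[1]
  pop 2: indeg[0]->2; indeg[4]->1 | ready=[5] | order so far=[1, 2]
  pop 5: indeg[0]->1; indeg[3]->0 | ready=[3] | order so far=[1, 2, 5]
  pop 3: indeg[4]->0 | ready=[4] | order so far=[1, 2, 5, 3]
  pop 4: indeg[0]->0 | ready=[0] | order so far=[1, 2, 5, 3, 4]
  pop 0: no out-edges | ready=[] | order so far=[1, 2, 5, 3, 4, 0]
New canonical toposort: [1, 2, 5, 3, 4, 0]
Compare positions:
  Node 0: index 5 -> 5 (same)
  Node 1: index 0 -> 0 (same)
  Node 2: index 1 -> 1 (same)
  Node 3: index 3 -> 3 (same)
  Node 4: index 4 -> 4 (same)
  Node 5: index 2 -> 2 (same)
Nodes that changed position: none

Answer: none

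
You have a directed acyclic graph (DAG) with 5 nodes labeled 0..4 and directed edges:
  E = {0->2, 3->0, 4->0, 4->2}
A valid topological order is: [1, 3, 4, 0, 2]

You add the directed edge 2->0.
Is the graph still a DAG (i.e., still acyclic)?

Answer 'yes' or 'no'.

Answer: no

Derivation:
Given toposort: [1, 3, 4, 0, 2]
Position of 2: index 4; position of 0: index 3
New edge 2->0: backward (u after v in old order)
Backward edge: old toposort is now invalid. Check if this creates a cycle.
Does 0 already reach 2? Reachable from 0: [0, 2]. YES -> cycle!
Still a DAG? no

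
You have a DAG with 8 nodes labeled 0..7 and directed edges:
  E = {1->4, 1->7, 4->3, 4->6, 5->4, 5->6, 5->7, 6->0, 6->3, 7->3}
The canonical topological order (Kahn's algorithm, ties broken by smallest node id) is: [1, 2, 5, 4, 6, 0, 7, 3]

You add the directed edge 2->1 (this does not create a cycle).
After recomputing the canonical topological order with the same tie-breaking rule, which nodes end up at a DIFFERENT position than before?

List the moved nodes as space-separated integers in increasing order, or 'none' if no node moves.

Answer: 1 2

Derivation:
Old toposort: [1, 2, 5, 4, 6, 0, 7, 3]
Added edge 2->1
Recompute Kahn (smallest-id tiebreak):
  initial in-degrees: [1, 1, 0, 3, 2, 0, 2, 2]
  ready (indeg=0): [2, 5]
  pop 2: indeg[1]->0 | ready=[1, 5] | order so far=[2]
  pop 1: indeg[4]->1; indeg[7]->1 | ready=[5] | order so far=[2, 1]
  pop 5: indeg[4]->0; indeg[6]->1; indeg[7]->0 | ready=[4, 7] | order so far=[2, 1, 5]
  pop 4: indeg[3]->2; indeg[6]->0 | ready=[6, 7] | order so far=[2, 1, 5, 4]
  pop 6: indeg[0]->0; indeg[3]->1 | ready=[0, 7] | order so far=[2, 1, 5, 4, 6]
  pop 0: no out-edges | ready=[7] | order so far=[2, 1, 5, 4, 6, 0]
  pop 7: indeg[3]->0 | ready=[3] | order so far=[2, 1, 5, 4, 6, 0, 7]
  pop 3: no out-edges | ready=[] | order so far=[2, 1, 5, 4, 6, 0, 7, 3]
New canonical toposort: [2, 1, 5, 4, 6, 0, 7, 3]
Compare positions:
  Node 0: index 5 -> 5 (same)
  Node 1: index 0 -> 1 (moved)
  Node 2: index 1 -> 0 (moved)
  Node 3: index 7 -> 7 (same)
  Node 4: index 3 -> 3 (same)
  Node 5: index 2 -> 2 (same)
  Node 6: index 4 -> 4 (same)
  Node 7: index 6 -> 6 (same)
Nodes that changed position: 1 2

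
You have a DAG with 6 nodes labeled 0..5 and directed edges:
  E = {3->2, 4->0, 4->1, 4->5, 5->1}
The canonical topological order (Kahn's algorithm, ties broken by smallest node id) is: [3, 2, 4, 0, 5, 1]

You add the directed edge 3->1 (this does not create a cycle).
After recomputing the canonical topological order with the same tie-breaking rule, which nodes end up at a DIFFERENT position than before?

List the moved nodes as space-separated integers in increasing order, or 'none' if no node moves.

Old toposort: [3, 2, 4, 0, 5, 1]
Added edge 3->1
Recompute Kahn (smallest-id tiebreak):
  initial in-degrees: [1, 3, 1, 0, 0, 1]
  ready (indeg=0): [3, 4]
  pop 3: indeg[1]->2; indeg[2]->0 | ready=[2, 4] | order so far=[3]
  pop 2: no out-edges | ready=[4] | order so far=[3, 2]
  pop 4: indeg[0]->0; indeg[1]->1; indeg[5]->0 | ready=[0, 5] | order so far=[3, 2, 4]
  pop 0: no out-edges | ready=[5] | order so far=[3, 2, 4, 0]
  pop 5: indeg[1]->0 | ready=[1] | order so far=[3, 2, 4, 0, 5]
  pop 1: no out-edges | ready=[] | order so far=[3, 2, 4, 0, 5, 1]
New canonical toposort: [3, 2, 4, 0, 5, 1]
Compare positions:
  Node 0: index 3 -> 3 (same)
  Node 1: index 5 -> 5 (same)
  Node 2: index 1 -> 1 (same)
  Node 3: index 0 -> 0 (same)
  Node 4: index 2 -> 2 (same)
  Node 5: index 4 -> 4 (same)
Nodes that changed position: none

Answer: none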